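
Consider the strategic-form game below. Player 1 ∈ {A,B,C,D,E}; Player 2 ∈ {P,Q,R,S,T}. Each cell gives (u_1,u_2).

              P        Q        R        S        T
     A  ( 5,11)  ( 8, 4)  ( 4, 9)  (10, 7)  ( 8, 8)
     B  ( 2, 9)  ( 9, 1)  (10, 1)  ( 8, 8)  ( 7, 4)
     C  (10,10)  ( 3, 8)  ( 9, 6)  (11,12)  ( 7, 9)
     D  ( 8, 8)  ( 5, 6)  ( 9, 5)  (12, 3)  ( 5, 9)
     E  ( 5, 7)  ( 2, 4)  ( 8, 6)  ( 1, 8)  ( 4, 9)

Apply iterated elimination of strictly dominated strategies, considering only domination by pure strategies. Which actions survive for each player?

Survivors P1:{A,C,D} P2:{P,S,T}

P1 drop E (C beats it: P:10>5 Q:3>2 R:9>8 S:11>1 T:7>4)
P2 drop Q (P beats it: A:11>4 B:9>1 C:10>8 D:8>6)
P2 drop R (P beats it: A:11>9 B:9>1 C:10>6 D:8>5)
P1 drop B (A beats it: P:5>2 S:10>8 T:8>7)
P1→{A,C,D} P2→{P,S,T}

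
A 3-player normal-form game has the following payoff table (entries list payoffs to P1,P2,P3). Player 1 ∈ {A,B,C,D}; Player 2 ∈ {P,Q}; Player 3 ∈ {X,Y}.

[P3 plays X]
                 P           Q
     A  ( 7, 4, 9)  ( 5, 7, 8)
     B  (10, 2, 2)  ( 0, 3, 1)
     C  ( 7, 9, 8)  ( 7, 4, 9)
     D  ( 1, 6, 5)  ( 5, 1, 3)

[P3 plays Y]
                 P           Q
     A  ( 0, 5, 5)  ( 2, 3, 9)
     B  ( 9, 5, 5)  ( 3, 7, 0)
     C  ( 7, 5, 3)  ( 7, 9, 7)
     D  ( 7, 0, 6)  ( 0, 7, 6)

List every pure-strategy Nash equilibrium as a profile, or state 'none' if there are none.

(A,P,X): not NE [P1→B gives 10>7; P2→Q gives 7>4]
(A,P,Y): not NE [P1→B gives 9>0; P3→X gives 9>5]
(A,Q,X): not NE [P1→C gives 7>5; P3→Y gives 9>8]
(A,Q,Y): not NE [P1→C gives 7>2; P2→P gives 5>3]
(B,P,X): not NE [P2→Q gives 3>2; P3→Y gives 5>2]
(B,P,Y): not NE [P2→Q gives 7>5]
(B,Q,X): not NE [P1→C gives 7>0]
(B,Q,Y): not NE [P1→C gives 7>3; P3→X gives 1>0]
(C,P,X): not NE [P1→B gives 10>7]
(C,P,Y): not NE [P1→B gives 9>7; P2→Q gives 9>5; P3→X gives 8>3]
(C,Q,X): not NE [P2→P gives 9>4]
(C,Q,Y): not NE [P3→X gives 9>7]
(D,P,X): not NE [P1→B gives 10>1; P3→Y gives 6>5]
(D,P,Y): not NE [P1→B gives 9>7; P2→Q gives 7>0]
(D,Q,X): not NE [P1→C gives 7>5; P2→P gives 6>1; P3→Y gives 6>3]
(D,Q,Y): not NE [P1→C gives 7>0]

No pure NE.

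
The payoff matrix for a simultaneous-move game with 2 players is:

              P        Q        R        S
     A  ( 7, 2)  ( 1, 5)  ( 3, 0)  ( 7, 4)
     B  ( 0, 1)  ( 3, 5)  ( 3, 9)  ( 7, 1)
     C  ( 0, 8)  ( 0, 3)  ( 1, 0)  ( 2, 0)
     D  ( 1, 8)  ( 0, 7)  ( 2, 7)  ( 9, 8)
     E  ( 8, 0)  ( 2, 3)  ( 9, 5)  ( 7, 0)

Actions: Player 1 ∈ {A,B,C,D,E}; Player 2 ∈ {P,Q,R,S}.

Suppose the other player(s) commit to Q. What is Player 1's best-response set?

argmax u_1 = {B}

u_1(A vs Q) = 1
u_1(B vs Q) = 3
u_1(C vs Q) = 0
u_1(D vs Q) = 0
u_1(E vs Q) = 2
max payoff 3 at {B}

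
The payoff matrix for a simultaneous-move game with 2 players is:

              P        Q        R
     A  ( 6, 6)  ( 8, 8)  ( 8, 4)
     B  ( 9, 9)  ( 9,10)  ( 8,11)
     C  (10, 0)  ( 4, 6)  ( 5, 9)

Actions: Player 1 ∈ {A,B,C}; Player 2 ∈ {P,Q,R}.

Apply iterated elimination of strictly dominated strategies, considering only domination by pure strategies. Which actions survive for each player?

IESDS → P1:{A,B} P2:{Q,R}

P2 drop P (Q beats it: A:8>6 B:10>9 C:6>0)
P1 drop C (A beats it: Q:8>4 R:8>5)
P1→{A,B} P2→{Q,R}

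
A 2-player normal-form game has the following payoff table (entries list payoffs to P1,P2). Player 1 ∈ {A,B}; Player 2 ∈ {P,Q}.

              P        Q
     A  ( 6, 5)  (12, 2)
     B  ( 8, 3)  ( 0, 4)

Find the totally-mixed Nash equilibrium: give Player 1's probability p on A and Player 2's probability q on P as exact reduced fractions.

p=1/4, q=6/7

P1 indiff ⇒ q·6+(1-q)·12 = q·8+(1-q)·0 ⇒ q(-2) = (1-q)(-12) ⇒ q = 6/7
P2 indiff ⇒ p·5+(1-p)·3 = p·2+(1-p)·4 ⇒ p(3) = (1-p)(1) ⇒ p = 1/4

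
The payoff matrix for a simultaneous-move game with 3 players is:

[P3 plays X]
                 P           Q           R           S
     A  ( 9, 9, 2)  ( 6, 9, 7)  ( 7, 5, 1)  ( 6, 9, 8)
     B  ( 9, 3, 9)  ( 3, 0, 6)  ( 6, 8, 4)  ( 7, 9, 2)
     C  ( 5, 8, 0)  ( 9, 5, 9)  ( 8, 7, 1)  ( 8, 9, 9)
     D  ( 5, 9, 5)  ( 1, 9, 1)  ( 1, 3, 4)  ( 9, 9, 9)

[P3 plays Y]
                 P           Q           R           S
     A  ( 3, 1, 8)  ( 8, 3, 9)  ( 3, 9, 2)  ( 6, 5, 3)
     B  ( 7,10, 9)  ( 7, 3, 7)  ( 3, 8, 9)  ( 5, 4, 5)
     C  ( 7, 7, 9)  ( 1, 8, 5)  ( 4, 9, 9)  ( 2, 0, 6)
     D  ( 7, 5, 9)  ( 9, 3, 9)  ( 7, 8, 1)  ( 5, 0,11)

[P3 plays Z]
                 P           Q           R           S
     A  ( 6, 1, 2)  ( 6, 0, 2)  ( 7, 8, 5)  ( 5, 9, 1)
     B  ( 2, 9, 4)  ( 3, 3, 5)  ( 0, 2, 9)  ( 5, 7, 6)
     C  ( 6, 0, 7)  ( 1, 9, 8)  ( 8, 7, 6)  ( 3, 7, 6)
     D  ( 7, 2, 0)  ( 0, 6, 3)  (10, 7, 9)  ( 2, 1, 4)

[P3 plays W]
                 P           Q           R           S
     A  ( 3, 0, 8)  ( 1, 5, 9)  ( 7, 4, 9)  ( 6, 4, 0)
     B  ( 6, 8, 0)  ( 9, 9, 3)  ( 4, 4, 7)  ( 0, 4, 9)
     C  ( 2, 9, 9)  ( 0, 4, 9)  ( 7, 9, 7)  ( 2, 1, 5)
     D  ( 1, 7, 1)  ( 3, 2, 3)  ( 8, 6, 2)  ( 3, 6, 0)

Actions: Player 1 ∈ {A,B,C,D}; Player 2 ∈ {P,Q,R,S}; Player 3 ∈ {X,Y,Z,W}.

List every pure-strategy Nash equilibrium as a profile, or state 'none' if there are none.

(A,P,X): not NE [P3→W gives 8>2]
(A,P,Y): not NE [P1→D gives 7>3; P2→R gives 9>1]
(A,P,Z): not NE [P1→D gives 7>6; P2→S gives 9>1; P3→W gives 8>2]
(A,P,W): not NE [P1→B gives 6>3; P2→Q gives 5>0]
(A,Q,X): not NE [P1→C gives 9>6; P3→W gives 9>7]
(A,Q,Y): not NE [P1→D gives 9>8; P2→R gives 9>3]
(A,Q,Z): not NE [P2→S gives 9>0; P3→W gives 9>2]
(A,Q,W): not NE [P1→B gives 9>1]
(A,R,X): not NE [P1→C gives 8>7; P2→S gives 9>5; P3→W gives 9>1]
(A,R,Y): not NE [P1→D gives 7>3; P3→W gives 9>2]
(A,R,Z): not NE [P1→D gives 10>7; P2→S gives 9>8; P3→W gives 9>5]
(A,R,W): not NE [P1→D gives 8>7; P2→Q gives 5>4]
(A,S,X): not NE [P1→D gives 9>6]
(A,S,Y): not NE [P2→R gives 9>5; P3→X gives 8>3]
(A,S,Z): not NE [P3→X gives 8>1]
(A,S,W): not NE [P2→Q gives 5>4; P3→X gives 8>0]
(B,P,X): not NE [P2→S gives 9>3]
(B,P,Y): NE
(B,P,Z): not NE [P1→D gives 7>2; P3→Y gives 9>4]
(B,P,W): not NE [P2→Q gives 9>8; P3→Y gives 9>0]
(B,Q,X): not NE [P1→C gives 9>3; P2→S gives 9>0; P3→Y gives 7>6]
(B,Q,Y): not NE [P1→D gives 9>7; P2→P gives 10>3]
(B,Q,Z): not NE [P1→A gives 6>3; P2→P gives 9>3; P3→Y gives 7>5]
(B,Q,W): not NE [P3→Y gives 7>3]
(B,R,X): not NE [P1→C gives 8>6; P2→S gives 9>8; P3→Z gives 9>4]
(B,R,Y): not NE [P1→D gives 7>3; P2→P gives 10>8]
(B,R,Z): not NE [P1→D gives 10>0; P2→P gives 9>2]
(B,R,W): not NE [P1→D gives 8>4; P2→Q gives 9>4; P3→Z gives 9>7]
(B,S,X): not NE [P1→D gives 9>7; P3→W gives 9>2]
(B,S,Y): not NE [P1→A gives 6>5; P2→P gives 10>4; P3→W gives 9>5]
(B,S,Z): not NE [P2→P gives 9>7; P3→W gives 9>6]
(B,S,W): not NE [P1→A gives 6>0; P2→Q gives 9>4]
(C,P,X): not NE [P1→B gives 9>5; P2→S gives 9>8; P3→W gives 9>0]
(C,P,Y): not NE [P2→R gives 9>7]
(C,P,Z): not NE [P1→D gives 7>6; P2→Q gives 9>0; P3→W gives 9>7]
(C,P,W): not NE [P1→B gives 6>2]
(C,Q,X): not NE [P2→S gives 9>5]
(C,Q,Y): not NE [P1→D gives 9>1; P2→R gives 9>8; P3→W gives 9>5]
(C,Q,Z): not NE [P1→A gives 6>1; P3→W gives 9>8]
(C,Q,W): not NE [P1→B gives 9>0; P2→R gives 9>4]
(C,R,X): not NE [P2→S gives 9>7; P3→Y gives 9>1]
(C,R,Y): not NE [P1→D gives 7>4]
(C,R,Z): not NE [P1→D gives 10>8; P2→Q gives 9>7; P3→Y gives 9>6]
(C,R,W): not NE [P1→D gives 8>7; P3→Y gives 9>7]
(C,S,X): not NE [P1→D gives 9>8]
(C,S,Y): not NE [P1→A gives 6>2; P2→R gives 9>0; P3→X gives 9>6]
(C,S,Z): not NE [P1→B gives 5>3; P2→Q gives 9>7; P3→X gives 9>6]
(C,S,W): not NE [P1→A gives 6>2; P2→R gives 9>1; P3→X gives 9>5]
(D,P,X): not NE [P1→B gives 9>5; P3→Y gives 9>5]
(D,P,Y): not NE [P2→R gives 8>5]
(D,P,Z): not NE [P2→R gives 7>2; P3→Y gives 9>0]
(D,P,W): not NE [P1→B gives 6>1; P3→Y gives 9>1]
(D,Q,X): not NE [P1→C gives 9>1; P3→Y gives 9>1]
(D,Q,Y): not NE [P2→R gives 8>3]
(D,Q,Z): not NE [P1→A gives 6>0; P2→R gives 7>6; P3→Y gives 9>3]
(D,Q,W): not NE [P1→B gives 9>3; P2→P gives 7>2; P3→Y gives 9>3]
(D,R,X): not NE [P1→C gives 8>1; P2→S gives 9>3; P3→Z gives 9>4]
(D,R,Y): not NE [P3→Z gives 9>1]
(D,R,Z): NE
(D,R,W): not NE [P2→P gives 7>6; P3→Z gives 9>2]
(D,S,X): not NE [P3→Y gives 11>9]
(D,S,Y): not NE [P1→A gives 6>5; P2→R gives 8>0]
(D,S,Z): not NE [P1→B gives 5>2; P2→R gives 7>1; P3→Y gives 11>4]
(D,S,W): not NE [P1→A gives 6>3; P2→P gives 7>6; P3→Y gives 11>0]

NE set: (B,P,Y), (D,R,Z)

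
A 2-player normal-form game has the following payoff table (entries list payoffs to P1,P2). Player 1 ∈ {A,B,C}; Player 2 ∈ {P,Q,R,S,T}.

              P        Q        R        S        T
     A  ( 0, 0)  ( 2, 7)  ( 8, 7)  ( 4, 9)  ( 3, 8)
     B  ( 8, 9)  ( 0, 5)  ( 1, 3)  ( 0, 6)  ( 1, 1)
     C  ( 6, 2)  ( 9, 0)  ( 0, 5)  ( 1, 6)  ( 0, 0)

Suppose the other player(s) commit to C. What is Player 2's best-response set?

argmax u_2 = {S}

u_2(P vs C) = 2
u_2(Q vs C) = 0
u_2(R vs C) = 5
u_2(S vs C) = 6
u_2(T vs C) = 0
max payoff 6 at {S}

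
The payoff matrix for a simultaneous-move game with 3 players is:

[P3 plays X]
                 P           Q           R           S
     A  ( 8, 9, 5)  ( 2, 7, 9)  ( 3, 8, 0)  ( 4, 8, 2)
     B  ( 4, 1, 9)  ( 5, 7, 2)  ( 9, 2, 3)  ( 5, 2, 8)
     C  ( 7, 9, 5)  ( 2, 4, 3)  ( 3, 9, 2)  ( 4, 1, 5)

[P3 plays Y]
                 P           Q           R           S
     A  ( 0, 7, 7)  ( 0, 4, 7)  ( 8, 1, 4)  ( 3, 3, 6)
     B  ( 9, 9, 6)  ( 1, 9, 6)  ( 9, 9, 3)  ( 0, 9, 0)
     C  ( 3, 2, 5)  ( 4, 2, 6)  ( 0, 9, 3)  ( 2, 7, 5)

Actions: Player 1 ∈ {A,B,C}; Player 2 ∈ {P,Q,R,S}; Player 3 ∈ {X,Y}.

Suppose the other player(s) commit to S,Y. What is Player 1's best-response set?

u_1(A vs S,Y) = 3
u_1(B vs S,Y) = 0
u_1(C vs S,Y) = 2
max payoff 3 at {A}

BR_1 = {A}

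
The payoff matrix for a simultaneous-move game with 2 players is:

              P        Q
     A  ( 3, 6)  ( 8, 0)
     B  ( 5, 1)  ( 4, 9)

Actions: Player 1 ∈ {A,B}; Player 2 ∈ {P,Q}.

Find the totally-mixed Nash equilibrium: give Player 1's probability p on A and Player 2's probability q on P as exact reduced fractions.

P1 indiff ⇒ q·3+(1-q)·8 = q·5+(1-q)·4 ⇒ q(-2) = (1-q)(-4) ⇒ q = 2/3
P2 indiff ⇒ p·6+(1-p)·1 = p·0+(1-p)·9 ⇒ p(6) = (1-p)(8) ⇒ p = 4/7

p=4/7, q=2/3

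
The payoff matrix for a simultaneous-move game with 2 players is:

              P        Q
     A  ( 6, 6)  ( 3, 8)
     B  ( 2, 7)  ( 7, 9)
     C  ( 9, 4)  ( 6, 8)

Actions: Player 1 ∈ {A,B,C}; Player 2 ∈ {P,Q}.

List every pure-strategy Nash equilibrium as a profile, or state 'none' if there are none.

NE set: (B,Q)

(A,P): not NE [P1→C gives 9>6; P2→Q gives 8>6]
(A,Q): not NE [P1→B gives 7>3]
(B,P): not NE [P1→C gives 9>2; P2→Q gives 9>7]
(B,Q): NE
(C,P): not NE [P2→Q gives 8>4]
(C,Q): not NE [P1→B gives 7>6]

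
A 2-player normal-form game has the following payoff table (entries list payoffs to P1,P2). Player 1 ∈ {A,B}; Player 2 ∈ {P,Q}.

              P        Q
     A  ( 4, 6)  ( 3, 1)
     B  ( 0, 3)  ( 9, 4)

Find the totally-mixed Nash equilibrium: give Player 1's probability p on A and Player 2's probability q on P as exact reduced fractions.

P1 indiff ⇒ q·4+(1-q)·3 = q·0+(1-q)·9 ⇒ q(4) = (1-q)(6) ⇒ q = 3/5
P2 indiff ⇒ p·6+(1-p)·3 = p·1+(1-p)·4 ⇒ p(5) = (1-p)(1) ⇒ p = 1/6

P1 mixes 1/6 on A; P2 mixes 3/5 on P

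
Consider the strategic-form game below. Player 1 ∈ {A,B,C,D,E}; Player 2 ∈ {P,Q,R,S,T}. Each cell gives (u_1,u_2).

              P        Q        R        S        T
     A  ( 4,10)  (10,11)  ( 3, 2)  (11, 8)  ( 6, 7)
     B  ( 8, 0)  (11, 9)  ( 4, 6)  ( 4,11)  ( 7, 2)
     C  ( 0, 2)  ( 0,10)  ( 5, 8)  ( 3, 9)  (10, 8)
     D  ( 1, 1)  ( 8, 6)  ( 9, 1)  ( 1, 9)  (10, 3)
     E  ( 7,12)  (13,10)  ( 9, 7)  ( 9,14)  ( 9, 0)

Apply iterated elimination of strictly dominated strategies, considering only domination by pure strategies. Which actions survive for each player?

Survivors P1:{A,B,E} P2:{P,Q,S}

P2 drop R (Q beats it: A:11>2 B:9>6 C:10>8 D:6>1 E:10>7)
P2 drop T (Q beats it: A:11>7 B:9>2 C:10>8 D:6>3 E:10>0)
P1 drop C (A beats it: P:4>0 Q:10>0 S:11>3)
P1 drop D (A beats it: P:4>1 Q:10>8 S:11>1)
P1→{A,B,E} P2→{P,Q,S}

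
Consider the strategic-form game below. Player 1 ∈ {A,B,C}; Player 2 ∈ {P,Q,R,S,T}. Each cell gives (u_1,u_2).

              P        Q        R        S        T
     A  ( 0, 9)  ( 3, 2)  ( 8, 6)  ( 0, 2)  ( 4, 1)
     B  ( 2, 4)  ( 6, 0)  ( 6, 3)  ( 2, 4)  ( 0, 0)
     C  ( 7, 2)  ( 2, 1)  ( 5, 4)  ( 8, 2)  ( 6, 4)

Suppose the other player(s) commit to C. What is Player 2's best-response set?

u_2(P vs C) = 2
u_2(Q vs C) = 1
u_2(R vs C) = 4
u_2(S vs C) = 2
u_2(T vs C) = 4
max payoff 4 at {R,T}

P2 best: {R,T}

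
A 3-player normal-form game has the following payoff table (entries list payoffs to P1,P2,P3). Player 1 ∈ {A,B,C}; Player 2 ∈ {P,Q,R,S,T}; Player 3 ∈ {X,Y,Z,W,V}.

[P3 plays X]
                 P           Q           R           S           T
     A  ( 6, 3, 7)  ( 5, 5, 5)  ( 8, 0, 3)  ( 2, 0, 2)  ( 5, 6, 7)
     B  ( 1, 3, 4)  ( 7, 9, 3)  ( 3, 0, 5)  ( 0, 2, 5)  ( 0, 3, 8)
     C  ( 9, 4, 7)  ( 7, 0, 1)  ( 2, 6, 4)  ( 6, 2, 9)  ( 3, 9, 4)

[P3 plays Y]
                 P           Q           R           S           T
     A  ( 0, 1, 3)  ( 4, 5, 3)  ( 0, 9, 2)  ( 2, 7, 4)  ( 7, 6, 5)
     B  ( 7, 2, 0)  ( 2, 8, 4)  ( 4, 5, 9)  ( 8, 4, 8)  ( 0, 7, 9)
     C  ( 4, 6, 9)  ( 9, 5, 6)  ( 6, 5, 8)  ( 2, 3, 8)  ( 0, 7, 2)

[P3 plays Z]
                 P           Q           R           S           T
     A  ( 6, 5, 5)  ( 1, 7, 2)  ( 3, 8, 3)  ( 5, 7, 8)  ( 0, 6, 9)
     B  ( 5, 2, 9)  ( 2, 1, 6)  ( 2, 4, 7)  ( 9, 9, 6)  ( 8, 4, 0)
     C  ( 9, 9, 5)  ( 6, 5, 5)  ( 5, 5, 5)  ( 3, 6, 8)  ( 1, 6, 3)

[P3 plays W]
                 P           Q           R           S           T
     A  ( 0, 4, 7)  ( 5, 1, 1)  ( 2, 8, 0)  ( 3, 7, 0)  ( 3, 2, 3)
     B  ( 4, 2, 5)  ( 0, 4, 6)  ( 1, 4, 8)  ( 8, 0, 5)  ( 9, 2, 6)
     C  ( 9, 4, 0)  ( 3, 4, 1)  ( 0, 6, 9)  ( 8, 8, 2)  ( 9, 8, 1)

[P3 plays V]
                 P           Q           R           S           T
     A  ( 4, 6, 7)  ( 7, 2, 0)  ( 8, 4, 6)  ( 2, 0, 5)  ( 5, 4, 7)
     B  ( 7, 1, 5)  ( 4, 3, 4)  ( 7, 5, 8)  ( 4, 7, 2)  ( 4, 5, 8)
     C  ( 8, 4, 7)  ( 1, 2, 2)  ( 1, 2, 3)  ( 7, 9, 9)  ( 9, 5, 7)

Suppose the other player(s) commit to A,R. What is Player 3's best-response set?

BR_3 = {V}

u_3(X vs A,R) = 3
u_3(Y vs A,R) = 2
u_3(Z vs A,R) = 3
u_3(W vs A,R) = 0
u_3(V vs A,R) = 6
max payoff 6 at {V}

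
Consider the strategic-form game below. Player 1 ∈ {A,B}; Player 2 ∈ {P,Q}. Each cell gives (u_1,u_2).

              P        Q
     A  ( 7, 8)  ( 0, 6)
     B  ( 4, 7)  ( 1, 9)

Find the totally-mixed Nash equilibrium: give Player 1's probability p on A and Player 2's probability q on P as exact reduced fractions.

P1 indiff ⇒ q·7+(1-q)·0 = q·4+(1-q)·1 ⇒ q(3) = (1-q)(1) ⇒ q = 1/4
P2 indiff ⇒ p·8+(1-p)·7 = p·6+(1-p)·9 ⇒ p(2) = (1-p)(2) ⇒ p = 1/2

(p,q) = (1/2, 1/4)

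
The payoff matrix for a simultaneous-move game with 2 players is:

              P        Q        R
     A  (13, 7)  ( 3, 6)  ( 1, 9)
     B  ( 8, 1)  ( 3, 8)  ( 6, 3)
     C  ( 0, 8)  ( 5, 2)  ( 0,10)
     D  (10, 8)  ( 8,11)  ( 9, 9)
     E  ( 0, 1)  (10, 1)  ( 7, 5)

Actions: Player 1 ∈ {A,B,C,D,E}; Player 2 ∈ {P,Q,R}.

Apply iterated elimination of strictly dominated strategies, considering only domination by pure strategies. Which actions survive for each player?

P1 drop B (D beats it: P:10>8 Q:8>3 R:9>6)
P1 drop C (D beats it: P:10>0 Q:8>5 R:9>0)
P2 drop P (R beats it: A:9>7 D:9>8 E:5>1)
P1 drop A (D beats it: Q:8>3 R:9>1)
P1→{D,E} P2→{Q,R}

IESDS → P1:{D,E} P2:{Q,R}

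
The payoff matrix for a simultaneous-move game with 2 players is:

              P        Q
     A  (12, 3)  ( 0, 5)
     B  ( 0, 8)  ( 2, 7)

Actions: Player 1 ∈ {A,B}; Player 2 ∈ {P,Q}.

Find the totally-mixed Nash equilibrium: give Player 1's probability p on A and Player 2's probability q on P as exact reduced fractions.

P1 indiff ⇒ q·12+(1-q)·0 = q·0+(1-q)·2 ⇒ q(12) = (1-q)(2) ⇒ q = 1/7
P2 indiff ⇒ p·3+(1-p)·8 = p·5+(1-p)·7 ⇒ p(-2) = (1-p)(-1) ⇒ p = 1/3

P1 mixes 1/3 on A; P2 mixes 1/7 on P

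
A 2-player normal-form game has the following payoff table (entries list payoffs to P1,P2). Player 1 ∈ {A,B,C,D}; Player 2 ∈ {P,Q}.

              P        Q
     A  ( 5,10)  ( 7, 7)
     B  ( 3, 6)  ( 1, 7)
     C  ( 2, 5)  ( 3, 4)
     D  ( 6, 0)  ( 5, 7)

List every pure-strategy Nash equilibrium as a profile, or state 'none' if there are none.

No pure NE.

(A,P): not NE [P1→D gives 6>5]
(A,Q): not NE [P2→P gives 10>7]
(B,P): not NE [P1→D gives 6>3; P2→Q gives 7>6]
(B,Q): not NE [P1→A gives 7>1]
(C,P): not NE [P1→D gives 6>2]
(C,Q): not NE [P1→A gives 7>3; P2→P gives 5>4]
(D,P): not NE [P2→Q gives 7>0]
(D,Q): not NE [P1→A gives 7>5]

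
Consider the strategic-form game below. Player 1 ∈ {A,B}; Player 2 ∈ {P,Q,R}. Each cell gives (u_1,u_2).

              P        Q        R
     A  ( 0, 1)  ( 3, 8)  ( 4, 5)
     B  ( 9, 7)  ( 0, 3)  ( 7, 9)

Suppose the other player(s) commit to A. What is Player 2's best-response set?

u_2(P vs A) = 1
u_2(Q vs A) = 8
u_2(R vs A) = 5
max payoff 8 at {Q}

BR_2 = {Q}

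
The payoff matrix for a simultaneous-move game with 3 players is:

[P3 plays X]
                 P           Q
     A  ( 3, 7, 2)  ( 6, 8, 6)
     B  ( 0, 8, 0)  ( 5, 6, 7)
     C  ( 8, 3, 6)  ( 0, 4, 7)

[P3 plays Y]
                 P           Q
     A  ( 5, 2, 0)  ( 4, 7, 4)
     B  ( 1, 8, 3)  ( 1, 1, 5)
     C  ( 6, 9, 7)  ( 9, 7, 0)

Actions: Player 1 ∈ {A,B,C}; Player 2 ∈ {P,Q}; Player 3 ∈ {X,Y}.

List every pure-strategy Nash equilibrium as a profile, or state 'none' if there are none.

NE set: (A,Q,X), (C,P,Y)

(A,P,X): not NE [P1→C gives 8>3; P2→Q gives 8>7]
(A,P,Y): not NE [P1→C gives 6>5; P2→Q gives 7>2; P3→X gives 2>0]
(A,Q,X): NE
(A,Q,Y): not NE [P1→C gives 9>4; P3→X gives 6>4]
(B,P,X): not NE [P1→C gives 8>0; P3→Y gives 3>0]
(B,P,Y): not NE [P1→C gives 6>1]
(B,Q,X): not NE [P1→A gives 6>5; P2→P gives 8>6]
(B,Q,Y): not NE [P1→C gives 9>1; P2→P gives 8>1; P3→X gives 7>5]
(C,P,X): not NE [P2→Q gives 4>3; P3→Y gives 7>6]
(C,P,Y): NE
(C,Q,X): not NE [P1→A gives 6>0]
(C,Q,Y): not NE [P2→P gives 9>7; P3→X gives 7>0]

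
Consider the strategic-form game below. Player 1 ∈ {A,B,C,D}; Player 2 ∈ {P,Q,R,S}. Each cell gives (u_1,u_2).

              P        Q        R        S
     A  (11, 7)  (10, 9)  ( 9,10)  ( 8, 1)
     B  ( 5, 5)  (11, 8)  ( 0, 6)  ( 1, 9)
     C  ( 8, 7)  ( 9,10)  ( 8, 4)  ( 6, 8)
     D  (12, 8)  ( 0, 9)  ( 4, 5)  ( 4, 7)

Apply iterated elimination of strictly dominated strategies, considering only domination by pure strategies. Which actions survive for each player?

P1 drop C (A beats it: P:11>8 Q:10>9 R:9>8 S:8>6)
P2 drop P (Q beats it: A:9>7 B:8>5 D:9>8)
P1 drop D (A beats it: Q:10>0 R:9>4 S:8>4)
P1→{A,B} P2→{Q,R,S}

Remaining: P1:{A,B} P2:{Q,R,S}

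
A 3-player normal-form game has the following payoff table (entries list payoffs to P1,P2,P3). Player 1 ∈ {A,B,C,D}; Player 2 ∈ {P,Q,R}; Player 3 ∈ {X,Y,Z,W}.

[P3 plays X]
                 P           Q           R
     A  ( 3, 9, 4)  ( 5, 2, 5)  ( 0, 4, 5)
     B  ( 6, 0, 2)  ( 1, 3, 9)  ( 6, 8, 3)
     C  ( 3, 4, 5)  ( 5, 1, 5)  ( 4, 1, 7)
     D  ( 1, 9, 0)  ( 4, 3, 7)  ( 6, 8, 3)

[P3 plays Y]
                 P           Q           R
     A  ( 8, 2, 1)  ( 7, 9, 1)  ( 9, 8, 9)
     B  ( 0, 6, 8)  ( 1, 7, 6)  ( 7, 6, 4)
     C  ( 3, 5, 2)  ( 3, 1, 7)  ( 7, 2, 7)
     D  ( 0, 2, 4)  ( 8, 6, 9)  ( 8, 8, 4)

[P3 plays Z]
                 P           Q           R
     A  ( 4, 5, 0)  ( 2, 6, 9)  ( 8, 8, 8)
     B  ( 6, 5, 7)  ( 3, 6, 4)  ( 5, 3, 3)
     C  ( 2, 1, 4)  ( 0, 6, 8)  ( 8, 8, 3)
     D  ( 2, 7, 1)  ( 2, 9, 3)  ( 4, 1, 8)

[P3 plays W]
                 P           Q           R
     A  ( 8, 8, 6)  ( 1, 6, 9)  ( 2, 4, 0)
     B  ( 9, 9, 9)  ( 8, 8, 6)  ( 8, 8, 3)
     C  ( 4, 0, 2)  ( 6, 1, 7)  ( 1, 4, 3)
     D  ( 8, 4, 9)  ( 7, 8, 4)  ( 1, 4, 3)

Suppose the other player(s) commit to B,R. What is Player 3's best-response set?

u_3(X vs B,R) = 3
u_3(Y vs B,R) = 4
u_3(Z vs B,R) = 3
u_3(W vs B,R) = 3
max payoff 4 at {Y}

argmax u_3 = {Y}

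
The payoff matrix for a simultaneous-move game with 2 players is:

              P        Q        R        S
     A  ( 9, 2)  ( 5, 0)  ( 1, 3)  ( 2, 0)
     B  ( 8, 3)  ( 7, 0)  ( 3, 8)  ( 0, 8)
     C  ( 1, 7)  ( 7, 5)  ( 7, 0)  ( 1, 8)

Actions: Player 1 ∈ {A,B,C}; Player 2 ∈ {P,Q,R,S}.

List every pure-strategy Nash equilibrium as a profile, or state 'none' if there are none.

(A,P): not NE [P2→R gives 3>2]
(A,Q): not NE [P1→C gives 7>5; P2→R gives 3>0]
(A,R): not NE [P1→C gives 7>1]
(A,S): not NE [P2→R gives 3>0]
(B,P): not NE [P1→A gives 9>8; P2→S gives 8>3]
(B,Q): not NE [P2→S gives 8>0]
(B,R): not NE [P1→C gives 7>3]
(B,S): not NE [P1→A gives 2>0]
(C,P): not NE [P1→A gives 9>1; P2→S gives 8>7]
(C,Q): not NE [P2→S gives 8>5]
(C,R): not NE [P2→S gives 8>0]
(C,S): not NE [P1→A gives 2>1]

No pure NE.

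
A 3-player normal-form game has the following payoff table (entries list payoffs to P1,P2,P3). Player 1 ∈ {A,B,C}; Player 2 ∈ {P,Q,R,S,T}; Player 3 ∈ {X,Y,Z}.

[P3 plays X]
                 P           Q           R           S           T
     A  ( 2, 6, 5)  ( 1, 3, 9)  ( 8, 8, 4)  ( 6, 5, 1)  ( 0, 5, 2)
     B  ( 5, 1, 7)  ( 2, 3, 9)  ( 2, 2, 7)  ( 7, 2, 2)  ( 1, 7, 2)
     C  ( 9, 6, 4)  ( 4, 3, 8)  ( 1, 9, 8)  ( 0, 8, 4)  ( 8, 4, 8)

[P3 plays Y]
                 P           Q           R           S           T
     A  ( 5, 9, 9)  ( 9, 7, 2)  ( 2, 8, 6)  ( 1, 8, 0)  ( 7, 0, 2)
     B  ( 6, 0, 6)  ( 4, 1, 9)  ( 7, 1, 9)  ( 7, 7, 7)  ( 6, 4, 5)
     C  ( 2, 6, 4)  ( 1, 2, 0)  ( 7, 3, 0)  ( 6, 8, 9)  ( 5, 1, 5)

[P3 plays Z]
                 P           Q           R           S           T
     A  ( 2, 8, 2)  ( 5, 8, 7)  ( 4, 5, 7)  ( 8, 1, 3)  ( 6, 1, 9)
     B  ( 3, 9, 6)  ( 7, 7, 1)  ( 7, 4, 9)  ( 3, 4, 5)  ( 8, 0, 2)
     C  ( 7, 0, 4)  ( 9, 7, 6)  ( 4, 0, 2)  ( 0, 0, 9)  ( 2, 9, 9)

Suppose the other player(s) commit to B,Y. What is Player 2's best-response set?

P2 best: {S}

u_2(P vs B,Y) = 0
u_2(Q vs B,Y) = 1
u_2(R vs B,Y) = 1
u_2(S vs B,Y) = 7
u_2(T vs B,Y) = 4
max payoff 7 at {S}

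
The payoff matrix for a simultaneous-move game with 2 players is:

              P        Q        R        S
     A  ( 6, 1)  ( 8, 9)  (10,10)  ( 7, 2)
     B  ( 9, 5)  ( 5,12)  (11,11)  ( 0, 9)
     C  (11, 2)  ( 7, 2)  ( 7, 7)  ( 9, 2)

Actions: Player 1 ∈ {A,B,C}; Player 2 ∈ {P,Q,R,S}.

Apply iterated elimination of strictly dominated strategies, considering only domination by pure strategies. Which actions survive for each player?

Survivors P1:{A,B} P2:{Q,R}

P2 drop P (R beats it: A:10>1 B:11>5 C:7>2)
P2 drop S (R beats it: A:10>2 B:11>9 C:7>2)
P1 drop C (A beats it: Q:8>7 R:10>7)
P1→{A,B} P2→{Q,R}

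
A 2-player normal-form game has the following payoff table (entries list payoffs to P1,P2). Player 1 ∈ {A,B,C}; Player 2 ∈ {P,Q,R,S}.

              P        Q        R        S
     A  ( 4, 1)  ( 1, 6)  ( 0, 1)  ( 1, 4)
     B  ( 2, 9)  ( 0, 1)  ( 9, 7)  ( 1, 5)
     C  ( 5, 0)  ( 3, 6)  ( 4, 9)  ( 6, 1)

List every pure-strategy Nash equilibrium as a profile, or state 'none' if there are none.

No pure NE.

(A,P): not NE [P1→C gives 5>4; P2→Q gives 6>1]
(A,Q): not NE [P1→C gives 3>1]
(A,R): not NE [P1→B gives 9>0; P2→Q gives 6>1]
(A,S): not NE [P1→C gives 6>1; P2→Q gives 6>4]
(B,P): not NE [P1→C gives 5>2]
(B,Q): not NE [P1→C gives 3>0; P2→P gives 9>1]
(B,R): not NE [P2→P gives 9>7]
(B,S): not NE [P1→C gives 6>1; P2→P gives 9>5]
(C,P): not NE [P2→R gives 9>0]
(C,Q): not NE [P2→R gives 9>6]
(C,R): not NE [P1→B gives 9>4]
(C,S): not NE [P2→R gives 9>1]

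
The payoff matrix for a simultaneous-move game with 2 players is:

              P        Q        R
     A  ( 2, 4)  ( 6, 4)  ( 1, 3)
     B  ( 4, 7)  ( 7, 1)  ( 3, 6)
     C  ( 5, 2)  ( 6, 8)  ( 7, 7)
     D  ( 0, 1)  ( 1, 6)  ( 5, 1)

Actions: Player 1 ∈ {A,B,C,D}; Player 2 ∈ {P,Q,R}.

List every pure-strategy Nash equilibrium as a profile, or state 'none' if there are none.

PSNE: ∅

(A,P): not NE [P1→C gives 5>2]
(A,Q): not NE [P1→B gives 7>6]
(A,R): not NE [P1→C gives 7>1; P2→Q gives 4>3]
(B,P): not NE [P1→C gives 5>4]
(B,Q): not NE [P2→P gives 7>1]
(B,R): not NE [P1→C gives 7>3; P2→P gives 7>6]
(C,P): not NE [P2→Q gives 8>2]
(C,Q): not NE [P1→B gives 7>6]
(C,R): not NE [P2→Q gives 8>7]
(D,P): not NE [P1→C gives 5>0; P2→Q gives 6>1]
(D,Q): not NE [P1→B gives 7>1]
(D,R): not NE [P1→C gives 7>5; P2→Q gives 6>1]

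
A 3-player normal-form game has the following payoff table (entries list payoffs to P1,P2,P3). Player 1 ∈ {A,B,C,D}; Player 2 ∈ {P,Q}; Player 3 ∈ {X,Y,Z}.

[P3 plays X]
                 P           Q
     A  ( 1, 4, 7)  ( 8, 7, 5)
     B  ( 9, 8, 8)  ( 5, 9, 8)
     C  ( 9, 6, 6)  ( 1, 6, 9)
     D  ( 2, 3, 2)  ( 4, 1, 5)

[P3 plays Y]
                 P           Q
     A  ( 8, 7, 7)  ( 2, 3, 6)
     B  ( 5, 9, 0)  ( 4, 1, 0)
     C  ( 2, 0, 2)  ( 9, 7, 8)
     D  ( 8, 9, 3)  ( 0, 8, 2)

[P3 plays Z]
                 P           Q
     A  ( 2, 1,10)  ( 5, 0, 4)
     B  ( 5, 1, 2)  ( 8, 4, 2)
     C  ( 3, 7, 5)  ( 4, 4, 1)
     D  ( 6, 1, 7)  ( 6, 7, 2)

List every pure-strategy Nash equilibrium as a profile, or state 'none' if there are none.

Nash profiles: (C,P,X)

(A,P,X): not NE [P1→C gives 9>1; P2→Q gives 7>4; P3→Z gives 10>7]
(A,P,Y): not NE [P3→Z gives 10>7]
(A,P,Z): not NE [P1→D gives 6>2]
(A,Q,X): not NE [P3→Y gives 6>5]
(A,Q,Y): not NE [P1→C gives 9>2; P2→P gives 7>3]
(A,Q,Z): not NE [P1→B gives 8>5; P2→P gives 1>0; P3→Y gives 6>4]
(B,P,X): not NE [P2→Q gives 9>8]
(B,P,Y): not NE [P1→D gives 8>5; P3→X gives 8>0]
(B,P,Z): not NE [P1→D gives 6>5; P2→Q gives 4>1; P3→X gives 8>2]
(B,Q,X): not NE [P1→A gives 8>5]
(B,Q,Y): not NE [P1→C gives 9>4; P2→P gives 9>1; P3→X gives 8>0]
(B,Q,Z): not NE [P3→X gives 8>2]
(C,P,X): NE
(C,P,Y): not NE [P1→D gives 8>2; P2→Q gives 7>0; P3→X gives 6>2]
(C,P,Z): not NE [P1→D gives 6>3; P3→X gives 6>5]
(C,Q,X): not NE [P1→A gives 8>1]
(C,Q,Y): not NE [P3→X gives 9>8]
(C,Q,Z): not NE [P1→B gives 8>4; P2→P gives 7>4; P3→X gives 9>1]
(D,P,X): not NE [P1→C gives 9>2; P3→Z gives 7>2]
(D,P,Y): not NE [P3→Z gives 7>3]
(D,P,Z): not NE [P2→Q gives 7>1]
(D,Q,X): not NE [P1→A gives 8>4; P2→P gives 3>1]
(D,Q,Y): not NE [P1→C gives 9>0; P2→P gives 9>8; P3→X gives 5>2]
(D,Q,Z): not NE [P1→B gives 8>6; P3→X gives 5>2]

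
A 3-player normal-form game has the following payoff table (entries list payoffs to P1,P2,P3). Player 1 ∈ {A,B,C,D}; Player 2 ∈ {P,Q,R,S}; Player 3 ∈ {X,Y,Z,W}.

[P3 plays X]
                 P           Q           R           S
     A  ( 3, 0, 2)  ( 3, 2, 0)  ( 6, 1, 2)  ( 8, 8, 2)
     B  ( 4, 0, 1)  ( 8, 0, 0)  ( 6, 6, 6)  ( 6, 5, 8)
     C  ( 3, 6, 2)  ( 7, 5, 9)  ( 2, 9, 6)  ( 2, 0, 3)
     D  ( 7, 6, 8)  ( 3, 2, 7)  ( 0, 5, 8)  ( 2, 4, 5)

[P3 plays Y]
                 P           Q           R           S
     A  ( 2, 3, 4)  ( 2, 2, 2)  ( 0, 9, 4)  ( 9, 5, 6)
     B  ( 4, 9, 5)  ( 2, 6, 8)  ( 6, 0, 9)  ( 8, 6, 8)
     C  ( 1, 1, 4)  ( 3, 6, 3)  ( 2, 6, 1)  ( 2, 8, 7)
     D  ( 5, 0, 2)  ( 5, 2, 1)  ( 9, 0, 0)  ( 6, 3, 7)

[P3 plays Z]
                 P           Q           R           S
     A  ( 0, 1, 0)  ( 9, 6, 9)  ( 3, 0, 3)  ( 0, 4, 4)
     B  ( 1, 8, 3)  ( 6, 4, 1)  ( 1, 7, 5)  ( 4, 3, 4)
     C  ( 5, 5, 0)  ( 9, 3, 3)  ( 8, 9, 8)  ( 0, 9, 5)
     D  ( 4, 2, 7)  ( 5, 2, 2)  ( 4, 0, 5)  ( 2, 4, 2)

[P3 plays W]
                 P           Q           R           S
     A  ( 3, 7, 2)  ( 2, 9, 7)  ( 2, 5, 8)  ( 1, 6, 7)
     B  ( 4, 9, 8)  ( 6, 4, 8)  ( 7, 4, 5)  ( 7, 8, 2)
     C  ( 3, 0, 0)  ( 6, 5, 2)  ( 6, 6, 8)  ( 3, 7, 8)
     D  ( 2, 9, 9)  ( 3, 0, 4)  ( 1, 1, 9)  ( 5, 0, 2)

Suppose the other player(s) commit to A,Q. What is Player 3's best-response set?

P3 best: {Z}

u_3(X vs A,Q) = 0
u_3(Y vs A,Q) = 2
u_3(Z vs A,Q) = 9
u_3(W vs A,Q) = 7
max payoff 9 at {Z}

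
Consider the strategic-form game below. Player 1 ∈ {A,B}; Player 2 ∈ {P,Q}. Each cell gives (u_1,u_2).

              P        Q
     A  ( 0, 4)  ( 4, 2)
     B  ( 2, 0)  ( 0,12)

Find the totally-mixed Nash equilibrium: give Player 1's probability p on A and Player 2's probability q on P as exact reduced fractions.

P1 indiff ⇒ q·0+(1-q)·4 = q·2+(1-q)·0 ⇒ q(-2) = (1-q)(-4) ⇒ q = 2/3
P2 indiff ⇒ p·4+(1-p)·0 = p·2+(1-p)·12 ⇒ p(2) = (1-p)(12) ⇒ p = 6/7

(p,q) = (6/7, 2/3)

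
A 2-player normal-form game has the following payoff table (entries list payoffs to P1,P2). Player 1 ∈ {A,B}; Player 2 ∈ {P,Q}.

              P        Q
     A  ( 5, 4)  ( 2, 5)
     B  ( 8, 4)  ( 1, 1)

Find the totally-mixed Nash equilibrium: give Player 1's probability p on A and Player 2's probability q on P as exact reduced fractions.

P1 mixes 3/4 on A; P2 mixes 1/4 on P

P1 indiff ⇒ q·5+(1-q)·2 = q·8+(1-q)·1 ⇒ q(-3) = (1-q)(-1) ⇒ q = 1/4
P2 indiff ⇒ p·4+(1-p)·4 = p·5+(1-p)·1 ⇒ p(-1) = (1-p)(-3) ⇒ p = 3/4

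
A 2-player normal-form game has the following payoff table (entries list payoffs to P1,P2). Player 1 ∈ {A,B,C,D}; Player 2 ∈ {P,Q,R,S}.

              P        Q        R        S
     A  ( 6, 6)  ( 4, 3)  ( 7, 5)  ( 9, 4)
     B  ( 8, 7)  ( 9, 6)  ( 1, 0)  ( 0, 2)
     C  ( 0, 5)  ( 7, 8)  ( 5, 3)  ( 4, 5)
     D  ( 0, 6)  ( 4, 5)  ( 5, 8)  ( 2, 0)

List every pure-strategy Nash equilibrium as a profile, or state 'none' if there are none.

(A,P): not NE [P1→B gives 8>6]
(A,Q): not NE [P1→B gives 9>4; P2→P gives 6>3]
(A,R): not NE [P2→P gives 6>5]
(A,S): not NE [P2→P gives 6>4]
(B,P): NE
(B,Q): not NE [P2→P gives 7>6]
(B,R): not NE [P1→A gives 7>1; P2→P gives 7>0]
(B,S): not NE [P1→A gives 9>0; P2→P gives 7>2]
(C,P): not NE [P1→B gives 8>0; P2→Q gives 8>5]
(C,Q): not NE [P1→B gives 9>7]
(C,R): not NE [P1→A gives 7>5; P2→Q gives 8>3]
(C,S): not NE [P1→A gives 9>4; P2→Q gives 8>5]
(D,P): not NE [P1→B gives 8>0; P2→R gives 8>6]
(D,Q): not NE [P1→B gives 9>4; P2→R gives 8>5]
(D,R): not NE [P1→A gives 7>5]
(D,S): not NE [P1→A gives 9>2; P2→R gives 8>0]

PSNE = {(B,P)}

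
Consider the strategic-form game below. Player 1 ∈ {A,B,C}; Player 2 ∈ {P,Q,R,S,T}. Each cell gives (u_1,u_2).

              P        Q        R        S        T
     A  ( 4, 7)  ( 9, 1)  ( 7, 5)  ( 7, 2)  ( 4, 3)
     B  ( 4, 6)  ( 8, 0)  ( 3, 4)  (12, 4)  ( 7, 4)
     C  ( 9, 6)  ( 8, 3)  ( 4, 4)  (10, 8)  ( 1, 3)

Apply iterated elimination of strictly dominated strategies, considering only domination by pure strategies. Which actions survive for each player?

IESDS → P1:{B,C} P2:{P,S}

P2 drop Q (P beats it: A:7>1 B:6>0 C:6>3)
P2 drop R (P beats it: A:7>5 B:6>4 C:6>4)
P2 drop T (P beats it: A:7>3 B:6>4 C:6>3)
P1 drop A (C beats it: P:9>4 S:10>7)
P1→{B,C} P2→{P,S}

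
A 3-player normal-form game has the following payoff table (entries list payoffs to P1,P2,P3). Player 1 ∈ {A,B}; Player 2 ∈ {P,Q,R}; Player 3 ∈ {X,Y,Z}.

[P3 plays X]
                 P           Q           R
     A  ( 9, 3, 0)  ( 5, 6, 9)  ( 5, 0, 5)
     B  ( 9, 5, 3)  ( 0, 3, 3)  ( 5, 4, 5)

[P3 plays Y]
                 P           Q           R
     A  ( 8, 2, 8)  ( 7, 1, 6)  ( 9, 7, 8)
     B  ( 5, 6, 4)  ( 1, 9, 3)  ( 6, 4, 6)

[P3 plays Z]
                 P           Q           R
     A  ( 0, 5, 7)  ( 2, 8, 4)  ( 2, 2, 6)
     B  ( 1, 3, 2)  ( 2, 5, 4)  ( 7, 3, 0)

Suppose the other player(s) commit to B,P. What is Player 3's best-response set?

BR_3 = {Y}

u_3(X vs B,P) = 3
u_3(Y vs B,P) = 4
u_3(Z vs B,P) = 2
max payoff 4 at {Y}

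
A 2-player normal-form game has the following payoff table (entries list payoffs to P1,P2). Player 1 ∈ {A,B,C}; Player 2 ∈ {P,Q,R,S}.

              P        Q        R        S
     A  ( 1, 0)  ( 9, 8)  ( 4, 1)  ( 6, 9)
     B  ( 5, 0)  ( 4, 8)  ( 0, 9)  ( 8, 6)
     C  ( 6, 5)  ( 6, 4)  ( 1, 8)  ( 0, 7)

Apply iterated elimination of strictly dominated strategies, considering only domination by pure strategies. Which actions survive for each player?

P2 drop P (R beats it: A:1>0 B:9>0 C:8>5)
P1 drop C (A beats it: Q:9>6 R:4>1 S:6>0)
P1→{A,B} P2→{Q,R,S}

Survivors P1:{A,B} P2:{Q,R,S}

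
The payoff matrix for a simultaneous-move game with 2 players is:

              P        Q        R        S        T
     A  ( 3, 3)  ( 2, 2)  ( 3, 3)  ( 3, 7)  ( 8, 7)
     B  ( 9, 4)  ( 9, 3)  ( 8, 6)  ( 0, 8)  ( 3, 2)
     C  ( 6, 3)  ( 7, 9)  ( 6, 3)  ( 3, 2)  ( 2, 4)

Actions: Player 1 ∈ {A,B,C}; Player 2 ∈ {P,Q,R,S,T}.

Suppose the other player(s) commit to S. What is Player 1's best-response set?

BR_1 = {A,C}

u_1(A vs S) = 3
u_1(B vs S) = 0
u_1(C vs S) = 3
max payoff 3 at {A,C}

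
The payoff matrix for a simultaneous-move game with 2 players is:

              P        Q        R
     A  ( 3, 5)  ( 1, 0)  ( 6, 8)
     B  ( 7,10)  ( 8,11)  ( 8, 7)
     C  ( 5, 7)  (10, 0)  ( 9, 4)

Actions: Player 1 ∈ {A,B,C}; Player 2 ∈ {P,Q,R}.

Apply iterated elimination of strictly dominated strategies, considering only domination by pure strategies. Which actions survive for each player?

IESDS → P1:{B,C} P2:{P,Q}

P1 drop A (B beats it: P:7>3 Q:8>1 R:8>6)
P2 drop R (P beats it: B:10>7 C:7>4)
P1→{B,C} P2→{P,Q}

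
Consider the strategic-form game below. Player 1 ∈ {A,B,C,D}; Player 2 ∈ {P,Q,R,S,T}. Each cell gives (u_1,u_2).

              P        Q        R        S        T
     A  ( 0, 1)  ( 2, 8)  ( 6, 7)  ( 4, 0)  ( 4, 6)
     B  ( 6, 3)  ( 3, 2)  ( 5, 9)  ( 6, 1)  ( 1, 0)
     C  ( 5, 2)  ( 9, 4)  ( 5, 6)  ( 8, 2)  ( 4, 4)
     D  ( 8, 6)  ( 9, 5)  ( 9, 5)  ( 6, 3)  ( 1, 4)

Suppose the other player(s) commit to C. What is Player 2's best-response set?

u_2(P vs C) = 2
u_2(Q vs C) = 4
u_2(R vs C) = 6
u_2(S vs C) = 2
u_2(T vs C) = 4
max payoff 6 at {R}

argmax u_2 = {R}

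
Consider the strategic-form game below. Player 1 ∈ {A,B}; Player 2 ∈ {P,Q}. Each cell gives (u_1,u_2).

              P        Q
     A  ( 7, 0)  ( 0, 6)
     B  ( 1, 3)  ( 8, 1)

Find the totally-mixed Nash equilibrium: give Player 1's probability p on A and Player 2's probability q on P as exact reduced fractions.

(p,q) = (1/4, 4/7)

P1 indiff ⇒ q·7+(1-q)·0 = q·1+(1-q)·8 ⇒ q(6) = (1-q)(8) ⇒ q = 4/7
P2 indiff ⇒ p·0+(1-p)·3 = p·6+(1-p)·1 ⇒ p(-6) = (1-p)(-2) ⇒ p = 1/4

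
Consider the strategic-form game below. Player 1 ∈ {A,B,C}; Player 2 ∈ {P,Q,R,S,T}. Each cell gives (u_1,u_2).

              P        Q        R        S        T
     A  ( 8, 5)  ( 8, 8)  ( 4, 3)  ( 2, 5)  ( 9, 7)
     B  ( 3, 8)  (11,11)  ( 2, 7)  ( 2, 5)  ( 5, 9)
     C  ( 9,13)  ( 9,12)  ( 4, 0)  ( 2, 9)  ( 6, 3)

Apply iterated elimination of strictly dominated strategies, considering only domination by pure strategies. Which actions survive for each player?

Survivors P1:{B,C} P2:{P,Q}

P2 drop R (P beats it: A:5>3 B:8>7 C:13>0)
P2 drop S (Q beats it: A:8>5 B:11>5 C:12>9)
P2 drop T (Q beats it: A:8>7 B:11>9 C:12>3)
P1 drop A (C beats it: P:9>8 Q:9>8)
P1→{B,C} P2→{P,Q}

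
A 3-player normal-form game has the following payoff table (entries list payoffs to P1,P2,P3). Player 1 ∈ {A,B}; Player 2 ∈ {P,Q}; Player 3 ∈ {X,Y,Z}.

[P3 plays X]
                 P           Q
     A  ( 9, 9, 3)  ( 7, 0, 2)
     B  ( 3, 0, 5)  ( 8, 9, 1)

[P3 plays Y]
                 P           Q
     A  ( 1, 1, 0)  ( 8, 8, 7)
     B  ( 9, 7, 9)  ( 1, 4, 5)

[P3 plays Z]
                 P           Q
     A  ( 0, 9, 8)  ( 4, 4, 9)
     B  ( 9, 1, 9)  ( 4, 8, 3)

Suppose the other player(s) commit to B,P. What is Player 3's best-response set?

u_3(X vs B,P) = 5
u_3(Y vs B,P) = 9
u_3(Z vs B,P) = 9
max payoff 9 at {Y,Z}

argmax u_3 = {Y,Z}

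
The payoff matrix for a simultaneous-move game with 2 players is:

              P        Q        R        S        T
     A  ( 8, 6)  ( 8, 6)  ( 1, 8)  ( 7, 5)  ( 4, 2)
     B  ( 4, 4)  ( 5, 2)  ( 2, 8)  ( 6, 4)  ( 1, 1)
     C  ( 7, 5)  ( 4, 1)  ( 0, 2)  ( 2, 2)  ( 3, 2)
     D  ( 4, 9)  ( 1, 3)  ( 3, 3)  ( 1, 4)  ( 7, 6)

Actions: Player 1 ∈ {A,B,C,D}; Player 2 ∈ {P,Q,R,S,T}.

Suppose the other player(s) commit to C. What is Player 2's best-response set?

BR_2 = {P}

u_2(P vs C) = 5
u_2(Q vs C) = 1
u_2(R vs C) = 2
u_2(S vs C) = 2
u_2(T vs C) = 2
max payoff 5 at {P}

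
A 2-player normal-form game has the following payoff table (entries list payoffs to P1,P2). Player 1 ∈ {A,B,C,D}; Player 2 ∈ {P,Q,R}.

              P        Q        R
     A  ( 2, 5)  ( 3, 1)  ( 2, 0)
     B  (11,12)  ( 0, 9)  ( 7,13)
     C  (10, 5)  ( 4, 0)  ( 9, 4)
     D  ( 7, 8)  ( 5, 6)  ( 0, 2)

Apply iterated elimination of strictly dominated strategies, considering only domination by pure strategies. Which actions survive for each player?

P1 drop A (C beats it: P:10>2 Q:4>3 R:9>2)
P2 drop Q (P beats it: B:12>9 C:5>0 D:8>6)
P1 drop D (B beats it: P:11>7 R:7>0)
P1→{B,C} P2→{P,R}

Survivors P1:{B,C} P2:{P,R}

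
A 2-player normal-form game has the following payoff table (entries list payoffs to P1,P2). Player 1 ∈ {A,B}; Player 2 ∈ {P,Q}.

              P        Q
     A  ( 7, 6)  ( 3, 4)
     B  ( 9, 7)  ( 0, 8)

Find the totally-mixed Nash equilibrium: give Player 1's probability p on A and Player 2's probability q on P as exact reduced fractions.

p=1/3, q=3/5

P1 indiff ⇒ q·7+(1-q)·3 = q·9+(1-q)·0 ⇒ q(-2) = (1-q)(-3) ⇒ q = 3/5
P2 indiff ⇒ p·6+(1-p)·7 = p·4+(1-p)·8 ⇒ p(2) = (1-p)(1) ⇒ p = 1/3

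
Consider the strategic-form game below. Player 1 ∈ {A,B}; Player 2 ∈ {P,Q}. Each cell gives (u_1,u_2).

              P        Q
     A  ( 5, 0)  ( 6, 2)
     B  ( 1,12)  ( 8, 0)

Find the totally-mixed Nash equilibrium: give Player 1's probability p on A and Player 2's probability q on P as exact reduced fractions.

P1 mixes 6/7 on A; P2 mixes 1/3 on P

P1 indiff ⇒ q·5+(1-q)·6 = q·1+(1-q)·8 ⇒ q(4) = (1-q)(2) ⇒ q = 1/3
P2 indiff ⇒ p·0+(1-p)·12 = p·2+(1-p)·0 ⇒ p(-2) = (1-p)(-12) ⇒ p = 6/7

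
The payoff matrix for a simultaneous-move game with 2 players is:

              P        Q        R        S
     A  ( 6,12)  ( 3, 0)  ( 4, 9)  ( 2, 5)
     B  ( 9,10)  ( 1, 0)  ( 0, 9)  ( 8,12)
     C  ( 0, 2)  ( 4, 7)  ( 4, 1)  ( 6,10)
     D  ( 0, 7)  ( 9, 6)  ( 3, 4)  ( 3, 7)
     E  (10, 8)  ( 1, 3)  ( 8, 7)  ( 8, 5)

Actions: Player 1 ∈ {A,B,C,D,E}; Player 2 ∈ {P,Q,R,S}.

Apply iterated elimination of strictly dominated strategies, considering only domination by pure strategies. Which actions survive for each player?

P2 drop Q (S beats it: A:5>0 B:12>0 C:10>7 D:7>6 E:5>3)
P1 drop A (E beats it: P:10>6 R:8>4 S:8>2)
P1 drop C (E beats it: P:10>0 R:8>4 S:8>6)
P1 drop D (E beats it: P:10>0 R:8>3 S:8>3)
P2 drop R (P beats it: B:10>9 E:8>7)
P1→{B,E} P2→{P,S}

Remaining: P1:{B,E} P2:{P,S}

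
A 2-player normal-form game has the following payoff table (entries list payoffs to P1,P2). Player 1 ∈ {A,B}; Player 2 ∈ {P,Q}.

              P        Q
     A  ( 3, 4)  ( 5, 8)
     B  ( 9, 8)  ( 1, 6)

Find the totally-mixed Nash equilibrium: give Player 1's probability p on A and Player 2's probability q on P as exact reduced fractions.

P1 mixes 1/3 on A; P2 mixes 2/5 on P

P1 indiff ⇒ q·3+(1-q)·5 = q·9+(1-q)·1 ⇒ q(-6) = (1-q)(-4) ⇒ q = 2/5
P2 indiff ⇒ p·4+(1-p)·8 = p·8+(1-p)·6 ⇒ p(-4) = (1-p)(-2) ⇒ p = 1/3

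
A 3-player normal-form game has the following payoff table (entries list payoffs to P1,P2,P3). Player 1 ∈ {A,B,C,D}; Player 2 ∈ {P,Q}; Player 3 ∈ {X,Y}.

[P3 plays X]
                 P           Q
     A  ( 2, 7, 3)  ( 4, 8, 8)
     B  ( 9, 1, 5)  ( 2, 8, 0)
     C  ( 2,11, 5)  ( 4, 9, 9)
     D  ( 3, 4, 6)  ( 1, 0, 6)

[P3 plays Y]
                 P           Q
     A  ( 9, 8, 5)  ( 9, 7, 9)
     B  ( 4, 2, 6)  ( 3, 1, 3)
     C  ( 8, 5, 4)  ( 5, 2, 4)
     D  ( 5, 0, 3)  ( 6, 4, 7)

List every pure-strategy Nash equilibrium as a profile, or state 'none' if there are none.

Nash profiles: (A,P,Y)

(A,P,X): not NE [P1→B gives 9>2; P2→Q gives 8>7; P3→Y gives 5>3]
(A,P,Y): NE
(A,Q,X): not NE [P3→Y gives 9>8]
(A,Q,Y): not NE [P2→P gives 8>7]
(B,P,X): not NE [P2→Q gives 8>1; P3→Y gives 6>5]
(B,P,Y): not NE [P1→A gives 9>4]
(B,Q,X): not NE [P1→C gives 4>2; P3→Y gives 3>0]
(B,Q,Y): not NE [P1→A gives 9>3; P2→P gives 2>1]
(C,P,X): not NE [P1→B gives 9>2]
(C,P,Y): not NE [P1→A gives 9>8; P3→X gives 5>4]
(C,Q,X): not NE [P2→P gives 11>9]
(C,Q,Y): not NE [P1→A gives 9>5; P2→P gives 5>2; P3→X gives 9>4]
(D,P,X): not NE [P1→B gives 9>3]
(D,P,Y): not NE [P1→A gives 9>5; P2→Q gives 4>0; P3→X gives 6>3]
(D,Q,X): not NE [P1→C gives 4>1; P2→P gives 4>0; P3→Y gives 7>6]
(D,Q,Y): not NE [P1→A gives 9>6]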